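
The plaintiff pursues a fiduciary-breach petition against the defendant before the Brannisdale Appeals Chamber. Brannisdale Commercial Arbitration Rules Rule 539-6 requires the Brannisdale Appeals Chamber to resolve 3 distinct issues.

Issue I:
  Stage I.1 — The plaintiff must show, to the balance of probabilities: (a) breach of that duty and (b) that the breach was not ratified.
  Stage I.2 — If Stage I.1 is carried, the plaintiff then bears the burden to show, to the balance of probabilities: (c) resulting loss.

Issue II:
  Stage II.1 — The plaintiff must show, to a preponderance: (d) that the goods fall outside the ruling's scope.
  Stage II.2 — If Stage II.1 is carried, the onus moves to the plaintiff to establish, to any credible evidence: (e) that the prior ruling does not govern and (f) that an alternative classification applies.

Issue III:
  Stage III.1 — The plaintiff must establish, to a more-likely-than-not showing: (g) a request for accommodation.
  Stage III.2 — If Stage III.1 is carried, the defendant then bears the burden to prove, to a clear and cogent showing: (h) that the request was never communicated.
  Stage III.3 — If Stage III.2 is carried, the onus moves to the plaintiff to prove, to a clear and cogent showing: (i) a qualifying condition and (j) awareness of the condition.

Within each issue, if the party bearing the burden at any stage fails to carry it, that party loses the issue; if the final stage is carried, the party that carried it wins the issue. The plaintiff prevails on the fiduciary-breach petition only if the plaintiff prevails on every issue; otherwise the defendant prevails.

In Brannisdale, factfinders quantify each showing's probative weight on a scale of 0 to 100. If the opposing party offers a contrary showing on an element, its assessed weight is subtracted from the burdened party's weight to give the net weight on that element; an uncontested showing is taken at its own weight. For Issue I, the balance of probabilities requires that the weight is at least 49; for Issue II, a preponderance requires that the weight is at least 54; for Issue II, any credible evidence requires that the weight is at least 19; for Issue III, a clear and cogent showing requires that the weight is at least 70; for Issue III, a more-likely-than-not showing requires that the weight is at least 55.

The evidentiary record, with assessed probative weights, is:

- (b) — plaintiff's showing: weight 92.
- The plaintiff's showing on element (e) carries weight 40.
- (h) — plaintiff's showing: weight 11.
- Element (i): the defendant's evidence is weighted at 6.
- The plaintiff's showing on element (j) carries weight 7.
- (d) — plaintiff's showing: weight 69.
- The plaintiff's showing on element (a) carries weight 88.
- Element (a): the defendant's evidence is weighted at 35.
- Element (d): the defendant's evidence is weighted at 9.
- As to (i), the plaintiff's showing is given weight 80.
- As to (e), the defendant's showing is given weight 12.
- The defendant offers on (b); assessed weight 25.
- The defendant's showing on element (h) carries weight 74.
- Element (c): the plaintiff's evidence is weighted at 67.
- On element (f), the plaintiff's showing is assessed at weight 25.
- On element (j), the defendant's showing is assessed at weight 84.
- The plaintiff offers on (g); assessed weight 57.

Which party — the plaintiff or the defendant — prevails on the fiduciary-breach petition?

plaintiff

— Issue I —
Stage I.1 — burden on plaintiff; standard: the balance of probabilities (weight is at least 49).
    (a): 88 − 35 = 53 ≥ 49 [met]
    (b): 92 − 25 = 67 ≥ 49 [met]
  All elements met. The plaintiff retains the burden for Stage I.2.
Stage I.2 — burden on plaintiff; standard: the balance of probabilities (weight is at least 49).
    (c): 67 ≥ 49 [met]
  Stage I.2 carried; the final stage is satisfied.
All stages carried — the plaintiff prevails on this issue.
— Issue II —
Stage II.1 (plaintiff, a preponderance, weight is at least 54): (d) net 69−9=60 ≥ 54 — meets.
  Stage II.1 is satisfied; the plaintiff continues to bear the burden.
Stage II.2 (plaintiff, any credible evidence, weight is at least 19): (e) net 40−12=28 ≥ 19 — meets; (f) 25 ≥ 19 — meets.
  Stage II.2 carried; the final stage is satisfied.
With every stage satisfied, the plaintiff prevails on this issue.
— Issue III —
At Stage III.1 the plaintiff must meet a more-likely-than-not showing (weight is at least 55): on (g) the weight is 57, which does reach 55, so (g) meets the standard.
  Stage III.1 is satisfied; the onus moves to the defendant.
At Stage III.2 the defendant must meet a clear and cogent showing (weight is at least 70): on (h) the weight is 74 less the opposing 11 gives net 63, which does not reach 70, so (h) does not meet the standard.
  The defendant does not carry Stage III.2.
The analysis ends at Stage III.2; the plaintiff prevails on this issue.
Per-issue: Issue I → plaintiff; Issue II → plaintiff; Issue III → plaintiff. The plaintiff must prevail on every issue; overall, the plaintiff prevails.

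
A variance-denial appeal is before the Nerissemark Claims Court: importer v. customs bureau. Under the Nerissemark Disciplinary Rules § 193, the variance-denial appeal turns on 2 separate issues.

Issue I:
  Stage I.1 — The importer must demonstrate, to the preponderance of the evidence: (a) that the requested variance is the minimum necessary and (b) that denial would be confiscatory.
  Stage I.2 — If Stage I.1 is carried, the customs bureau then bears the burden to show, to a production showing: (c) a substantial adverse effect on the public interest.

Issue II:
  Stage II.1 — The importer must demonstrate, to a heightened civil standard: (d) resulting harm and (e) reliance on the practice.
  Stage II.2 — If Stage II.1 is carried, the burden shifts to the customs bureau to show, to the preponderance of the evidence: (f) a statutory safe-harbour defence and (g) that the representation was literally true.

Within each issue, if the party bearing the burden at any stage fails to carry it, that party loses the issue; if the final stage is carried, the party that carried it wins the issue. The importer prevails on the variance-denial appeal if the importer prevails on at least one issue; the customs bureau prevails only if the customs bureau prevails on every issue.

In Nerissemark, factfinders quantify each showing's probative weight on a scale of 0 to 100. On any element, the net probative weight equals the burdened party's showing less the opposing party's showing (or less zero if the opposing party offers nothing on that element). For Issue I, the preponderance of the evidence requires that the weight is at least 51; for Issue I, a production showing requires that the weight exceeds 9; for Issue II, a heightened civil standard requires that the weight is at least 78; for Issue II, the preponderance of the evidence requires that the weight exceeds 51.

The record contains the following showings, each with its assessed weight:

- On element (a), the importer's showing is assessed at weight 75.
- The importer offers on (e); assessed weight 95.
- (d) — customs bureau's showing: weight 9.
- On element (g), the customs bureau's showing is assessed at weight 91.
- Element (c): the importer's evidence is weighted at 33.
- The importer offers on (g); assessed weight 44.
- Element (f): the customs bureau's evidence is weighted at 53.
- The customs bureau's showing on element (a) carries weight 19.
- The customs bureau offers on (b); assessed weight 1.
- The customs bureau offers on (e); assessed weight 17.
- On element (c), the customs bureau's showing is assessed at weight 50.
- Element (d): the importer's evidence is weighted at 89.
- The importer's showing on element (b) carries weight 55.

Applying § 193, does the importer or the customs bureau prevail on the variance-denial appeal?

importer

— Issue I —
Stage I.1 (importer, the preponderance of the evidence, weight is at least 51): (a) net 75−19=56 ≥ 51 — meets; (b) net 55−1=54 ≥ 51 — meets.
  All elements met. The burden passes to the customs bureau.
Stage I.2 (customs bureau, a production showing, weight exceeds 9): (c) net 50−33=17 > 9 — meets.
  Stage I.2 carried; the final stage is satisfied.
All stages carried — the customs bureau prevails on this issue.
— Issue II —
Stage II.1 — burden on importer; standard: a heightened civil standard (weight is at least 78).
    (d): 89 − 9 = 80 ≥ 78 [met]
    (e): 95 − 17 = 78 ≥ 78 [met]
  Stage II.1 carried; the burden shifts to the customs bureau.
Stage II.2 — burden on customs bureau; standard: the preponderance of the evidence (weight exceeds 51).
    (f): 53 > 51 [met]
    (g): 91 − 44 = 47 ≤ 51 [not met]
  The customs bureau does not carry Stage II.2.
The analysis ends at Stage II.2; the importer prevails on this issue.
Per-issue: Issue I → customs bureau; Issue II → importer. The importer must prevail on at least one issue; overall, the importer prevails.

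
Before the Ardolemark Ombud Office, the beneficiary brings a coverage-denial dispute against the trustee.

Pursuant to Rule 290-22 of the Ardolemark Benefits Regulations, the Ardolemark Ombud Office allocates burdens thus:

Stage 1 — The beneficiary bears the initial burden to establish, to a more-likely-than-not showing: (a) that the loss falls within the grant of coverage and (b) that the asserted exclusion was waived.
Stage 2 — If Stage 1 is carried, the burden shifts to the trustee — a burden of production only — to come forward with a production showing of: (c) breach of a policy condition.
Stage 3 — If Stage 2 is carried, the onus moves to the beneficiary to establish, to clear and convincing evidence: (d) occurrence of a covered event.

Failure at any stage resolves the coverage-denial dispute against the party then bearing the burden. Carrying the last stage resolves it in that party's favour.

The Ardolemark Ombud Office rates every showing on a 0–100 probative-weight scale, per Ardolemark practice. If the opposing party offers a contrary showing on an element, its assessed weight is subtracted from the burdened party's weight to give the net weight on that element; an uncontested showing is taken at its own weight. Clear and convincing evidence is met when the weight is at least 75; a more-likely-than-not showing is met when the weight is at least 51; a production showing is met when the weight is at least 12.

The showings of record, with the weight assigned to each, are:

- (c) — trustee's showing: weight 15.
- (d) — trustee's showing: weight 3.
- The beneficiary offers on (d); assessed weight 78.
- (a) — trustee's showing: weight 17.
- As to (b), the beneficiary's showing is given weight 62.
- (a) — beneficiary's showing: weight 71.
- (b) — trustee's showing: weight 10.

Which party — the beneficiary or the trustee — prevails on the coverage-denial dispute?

beneficiary

At Stage 1 the beneficiary must meet a more-likely-than-not showing (weight is at least 51): on (a) the weight is 71 less the opposing 17 gives net 54, ≥ 51, so (a) meets the standard; on (b) the weight is 62 less the opposing 10 gives net 52, which does reach 51, so (b) meets the standard.
  The beneficiary carries Stage 1; the trustee now bears the burden.
At Stage 2 the trustee must meet a production showing (weight is at least 12): on (c) the weight is 15, which does reach 12, so (c) meets the standard.
  The trustee carries Stage 2; the beneficiary now bears the burden.
At Stage 3 the beneficiary must meet clear and convincing evidence (weight is at least 75): on (d) the weight is 78 less the opposing 3 gives net 75, which does reach 75, so (d) meets the standard.
  Stage 3 carried; the final stage is satisfied.
Every stage carried; the beneficiary prevails.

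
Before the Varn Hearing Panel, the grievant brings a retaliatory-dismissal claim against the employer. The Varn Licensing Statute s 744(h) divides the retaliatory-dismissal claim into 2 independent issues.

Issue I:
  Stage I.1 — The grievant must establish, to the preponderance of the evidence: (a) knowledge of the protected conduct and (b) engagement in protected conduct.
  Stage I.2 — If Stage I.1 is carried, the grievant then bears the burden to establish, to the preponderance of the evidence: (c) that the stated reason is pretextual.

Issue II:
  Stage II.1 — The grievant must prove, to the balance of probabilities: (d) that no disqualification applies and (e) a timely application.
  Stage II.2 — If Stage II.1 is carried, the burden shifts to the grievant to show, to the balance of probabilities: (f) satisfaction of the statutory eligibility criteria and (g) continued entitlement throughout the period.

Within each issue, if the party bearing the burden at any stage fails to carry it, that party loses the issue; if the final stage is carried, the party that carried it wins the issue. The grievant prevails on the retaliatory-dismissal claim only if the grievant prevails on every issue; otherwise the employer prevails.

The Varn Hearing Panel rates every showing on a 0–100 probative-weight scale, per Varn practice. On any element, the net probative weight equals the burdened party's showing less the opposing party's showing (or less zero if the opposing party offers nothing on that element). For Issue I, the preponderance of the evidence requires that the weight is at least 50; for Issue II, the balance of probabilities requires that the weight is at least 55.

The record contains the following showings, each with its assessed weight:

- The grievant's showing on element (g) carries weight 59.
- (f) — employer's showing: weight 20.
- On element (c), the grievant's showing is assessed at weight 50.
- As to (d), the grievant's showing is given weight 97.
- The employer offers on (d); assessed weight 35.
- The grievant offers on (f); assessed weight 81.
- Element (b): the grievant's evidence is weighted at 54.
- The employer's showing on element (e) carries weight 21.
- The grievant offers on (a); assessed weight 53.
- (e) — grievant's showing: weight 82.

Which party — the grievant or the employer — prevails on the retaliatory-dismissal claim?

— Issue I —
Stage I.1 — burden on grievant; standard: the preponderance of the evidence (weight is at least 50).
    (a): 53 ≥ 50 [met]
    (b): 54 ≥ 50 [met]
  Stage I.1 carried; the burden remains with the grievant.
Stage I.2 — burden on grievant; standard: the preponderance of the evidence (weight is at least 50).
    (c): 50 ≥ 50 [met]
  Stage I.2 carried; the final stage is satisfied.
All stages carried — the grievant prevails on this issue.
— Issue II —
At Stage II.1 the grievant must meet the balance of probabilities (weight is at least 55): on (d) the weight is 97 less the opposing 35 gives net 62, ≥ 55, so (d) meets the standard; on (e) the weight is 82 less the opposing 21 gives net 61, which does reach 55, so (e) meets the standard.
  Stage II.1 carried; the burden remains with the grievant.
At Stage II.2 the grievant must meet the balance of probabilities (weight is at least 55): on (f) the weight is 81 less the opposing 20 gives net 61, ≥ 55, so (f) meets the standard; on (g) the weight is 59, ≥ 55, so (g) meets the standard.
  Stage II.2 carried; the final stage is satisfied.
Every stage carried; the grievant prevails on this issue.
Per-issue: Issue I → grievant; Issue II → grievant. The grievant must prevail on every issue; overall, the grievant prevails.

grievant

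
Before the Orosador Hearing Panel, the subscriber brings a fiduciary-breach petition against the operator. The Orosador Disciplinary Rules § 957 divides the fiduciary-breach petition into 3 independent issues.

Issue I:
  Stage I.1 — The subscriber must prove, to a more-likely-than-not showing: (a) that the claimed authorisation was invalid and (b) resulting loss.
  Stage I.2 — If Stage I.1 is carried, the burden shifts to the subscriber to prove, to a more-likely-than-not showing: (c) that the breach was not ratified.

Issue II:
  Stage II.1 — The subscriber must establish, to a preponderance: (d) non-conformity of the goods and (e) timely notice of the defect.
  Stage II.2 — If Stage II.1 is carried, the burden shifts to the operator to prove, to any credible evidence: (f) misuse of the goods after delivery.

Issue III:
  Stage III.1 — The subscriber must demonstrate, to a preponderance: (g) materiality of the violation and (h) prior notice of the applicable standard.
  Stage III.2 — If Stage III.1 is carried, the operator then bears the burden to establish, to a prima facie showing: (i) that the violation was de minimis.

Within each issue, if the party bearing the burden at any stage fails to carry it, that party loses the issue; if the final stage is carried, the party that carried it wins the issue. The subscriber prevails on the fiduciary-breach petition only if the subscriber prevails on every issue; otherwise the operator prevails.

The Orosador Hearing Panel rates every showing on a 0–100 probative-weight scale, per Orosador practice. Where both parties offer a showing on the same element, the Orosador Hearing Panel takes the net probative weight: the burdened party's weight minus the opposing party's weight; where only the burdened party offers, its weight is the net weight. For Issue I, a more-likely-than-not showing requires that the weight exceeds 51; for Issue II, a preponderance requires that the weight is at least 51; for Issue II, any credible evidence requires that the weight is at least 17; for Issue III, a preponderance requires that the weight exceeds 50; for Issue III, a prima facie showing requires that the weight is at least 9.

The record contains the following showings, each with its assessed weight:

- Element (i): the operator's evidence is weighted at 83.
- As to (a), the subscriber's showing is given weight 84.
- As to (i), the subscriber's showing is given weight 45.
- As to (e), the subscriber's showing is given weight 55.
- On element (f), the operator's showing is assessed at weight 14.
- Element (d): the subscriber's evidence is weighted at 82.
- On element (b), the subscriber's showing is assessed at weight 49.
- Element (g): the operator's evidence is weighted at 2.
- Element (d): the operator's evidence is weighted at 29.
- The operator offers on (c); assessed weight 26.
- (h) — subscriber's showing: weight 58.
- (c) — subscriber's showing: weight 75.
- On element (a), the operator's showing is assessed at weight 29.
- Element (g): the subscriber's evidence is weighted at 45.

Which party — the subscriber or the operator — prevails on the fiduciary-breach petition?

— Issue I —
At Stage I.1 the subscriber must meet a more-likely-than-not showing (weight exceeds 51): on (a) the weight is 84 less the opposing 29 gives net 55, which does exceed 51, so (a) meets the standard; on (b) the weight is 49, which does not exceed 51, so (b) does not meet the standard.
  Not every element is met, so the subscriber fails to carry Stage I.1.
The operator prevails on this issue.
— Issue II —
At Stage II.1 the subscriber must meet a preponderance (weight is at least 51): on (d) the weight is 82 less the opposing 29 gives net 53, which does reach 51, so (d) meets the standard; on (e) the weight is 55, which does reach 51, so (e) meets the standard.
  The subscriber carries Stage II.1; the operator now bears the burden.
At Stage II.2 the operator must meet any credible evidence (weight is at least 17): on (f) the weight is 14, which does not reach 17, so (f) does not meet the standard.
  The operator does not carry Stage II.2.
So the subscriber prevails on this issue.
— Issue III —
At Stage III.1 the subscriber must meet a preponderance (weight exceeds 50): on (g) the weight is 45 less the opposing 2 gives net 43, ≤ 50, so (g) does not meet the standard; on (h) the weight is 58, > 50, so (h) meets the standard.
  The subscriber does not carry Stage III.1.
So the operator prevails on this issue.
Per-issue: Issue I → operator; Issue II → subscriber; Issue III → operator. The subscriber must prevail on every issue; overall, the operator prevails.

operator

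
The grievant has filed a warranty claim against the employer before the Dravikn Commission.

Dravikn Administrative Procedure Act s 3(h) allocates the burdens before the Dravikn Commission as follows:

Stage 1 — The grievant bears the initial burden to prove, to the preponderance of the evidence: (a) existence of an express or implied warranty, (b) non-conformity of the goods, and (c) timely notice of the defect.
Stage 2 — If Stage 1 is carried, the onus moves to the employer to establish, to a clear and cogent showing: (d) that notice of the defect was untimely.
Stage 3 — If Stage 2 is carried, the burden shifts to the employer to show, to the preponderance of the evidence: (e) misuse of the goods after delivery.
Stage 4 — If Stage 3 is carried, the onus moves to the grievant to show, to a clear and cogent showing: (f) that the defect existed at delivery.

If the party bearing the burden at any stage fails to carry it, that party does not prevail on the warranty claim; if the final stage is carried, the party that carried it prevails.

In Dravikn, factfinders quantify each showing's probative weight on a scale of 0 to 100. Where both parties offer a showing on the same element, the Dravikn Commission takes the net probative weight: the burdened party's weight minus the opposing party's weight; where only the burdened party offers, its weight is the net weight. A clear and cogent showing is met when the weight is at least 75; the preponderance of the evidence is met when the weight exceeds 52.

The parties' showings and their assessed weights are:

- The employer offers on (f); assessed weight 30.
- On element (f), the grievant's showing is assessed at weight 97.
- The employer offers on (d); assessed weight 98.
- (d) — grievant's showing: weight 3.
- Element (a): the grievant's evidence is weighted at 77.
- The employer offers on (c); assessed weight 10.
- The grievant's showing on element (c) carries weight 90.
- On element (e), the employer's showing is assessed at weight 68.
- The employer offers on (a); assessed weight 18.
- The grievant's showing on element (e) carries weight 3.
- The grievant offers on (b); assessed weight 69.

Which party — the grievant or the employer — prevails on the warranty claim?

Stage 1 (grievant, the preponderance of the evidence, weight exceeds 52): (a) net 77−18=59 > 52 — meets; (b) 69 > 52 — meets; (c) net 90−10=80 > 52 — meets.
  Stage 1 carried; the burden shifts to the employer.
Stage 2 (employer, a clear and cogent showing, weight is at least 75): (d) net 98−3=95 ≥ 75 — meets.
  Stage 2 is satisfied; the employer continues to bear the burden.
Stage 3 (employer, the preponderance of the evidence, weight exceeds 52): (e) net 68−3=65 > 52 — meets.
  The employer carries Stage 3; the grievant now bears the burden.
Stage 4 (grievant, a clear and cogent showing, weight is at least 75): (f) net 97−30=67 < 75 — fails.
  Not every element is met, so the grievant fails to carry Stage 4.
The analysis ends at Stage 4; the employer prevails.

employer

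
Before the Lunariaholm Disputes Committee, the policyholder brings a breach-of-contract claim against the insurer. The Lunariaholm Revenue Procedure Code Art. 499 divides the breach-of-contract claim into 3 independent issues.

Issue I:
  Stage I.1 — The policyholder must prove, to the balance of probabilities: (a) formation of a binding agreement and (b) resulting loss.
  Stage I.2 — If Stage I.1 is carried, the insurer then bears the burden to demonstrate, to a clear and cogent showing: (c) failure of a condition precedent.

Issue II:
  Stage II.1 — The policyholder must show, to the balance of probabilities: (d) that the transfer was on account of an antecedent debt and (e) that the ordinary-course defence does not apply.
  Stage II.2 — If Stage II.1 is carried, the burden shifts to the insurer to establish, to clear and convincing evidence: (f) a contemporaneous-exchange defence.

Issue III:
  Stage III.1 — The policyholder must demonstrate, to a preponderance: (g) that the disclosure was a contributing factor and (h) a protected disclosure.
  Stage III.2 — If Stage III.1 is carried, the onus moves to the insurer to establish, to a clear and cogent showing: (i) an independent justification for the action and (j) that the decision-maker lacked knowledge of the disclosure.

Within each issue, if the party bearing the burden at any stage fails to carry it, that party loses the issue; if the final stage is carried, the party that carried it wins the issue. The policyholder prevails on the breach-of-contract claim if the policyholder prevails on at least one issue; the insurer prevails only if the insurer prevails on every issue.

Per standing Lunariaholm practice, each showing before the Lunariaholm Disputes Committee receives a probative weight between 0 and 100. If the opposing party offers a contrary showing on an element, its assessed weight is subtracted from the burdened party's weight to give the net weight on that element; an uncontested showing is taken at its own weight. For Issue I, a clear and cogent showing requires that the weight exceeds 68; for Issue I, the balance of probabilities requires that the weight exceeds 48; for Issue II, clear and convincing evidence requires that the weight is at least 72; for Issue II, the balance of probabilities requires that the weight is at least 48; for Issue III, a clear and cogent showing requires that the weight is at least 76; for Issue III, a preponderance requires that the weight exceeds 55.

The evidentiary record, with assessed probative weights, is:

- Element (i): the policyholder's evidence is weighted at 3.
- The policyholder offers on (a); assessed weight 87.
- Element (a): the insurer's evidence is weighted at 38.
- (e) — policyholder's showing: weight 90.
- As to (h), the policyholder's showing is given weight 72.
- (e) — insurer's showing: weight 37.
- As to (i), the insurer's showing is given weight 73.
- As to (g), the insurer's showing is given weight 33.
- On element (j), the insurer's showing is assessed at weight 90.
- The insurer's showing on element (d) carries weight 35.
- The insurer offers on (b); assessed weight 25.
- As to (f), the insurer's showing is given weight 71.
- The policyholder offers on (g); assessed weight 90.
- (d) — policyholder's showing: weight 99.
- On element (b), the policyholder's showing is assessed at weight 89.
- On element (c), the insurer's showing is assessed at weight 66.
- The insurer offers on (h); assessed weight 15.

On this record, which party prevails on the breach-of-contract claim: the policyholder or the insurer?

policyholder

— Issue I —
Stage I.1 (policyholder, the balance of probabilities, weight exceeds 48): (a) net 87−38=49 > 48 — meets; (b) net 89−25=64 > 48 — meets.
  All elements met. The burden passes to the insurer.
Stage I.2 (insurer, a clear and cogent showing, weight exceeds 68): (c) 66 ≤ 68 — fails.
  Not every element is met, so the insurer fails to carry Stage I.2.
The policyholder prevails on this issue.
— Issue II —
At Stage II.1 the policyholder must meet the balance of probabilities (weight is at least 48): on (d) the weight is 99 less the opposing 35 gives net 64, ≥ 48, so (d) meets the standard; on (e) the weight is 90 less the opposing 37 gives net 53, ≥ 48, so (e) meets the standard.
  All elements met. The burden passes to the insurer.
At Stage II.2 the insurer must meet clear and convincing evidence (weight is at least 72): on (f) the weight is 71, < 72, so (f) does not meet the standard.
  The insurer does not carry Stage II.2.
So the policyholder prevails on this issue.
— Issue III —
Stage III.1 — burden on policyholder; standard: a preponderance (weight exceeds 55).
    (g): 90 − 33 = 57 > 55 [met]
    (h): 72 − 15 = 57 > 55 [met]
  All elements met. The burden passes to the insurer.
Stage III.2 — burden on insurer; standard: a clear and cogent showing (weight is at least 76).
    (i): 73 − 3 = 70 < 76 [not met]
    (j): 90 ≥ 76 [met]
  Not every element is met, so the insurer fails to carry Stage III.2.
The policyholder prevails on this issue.
Per-issue: Issue I → policyholder; Issue II → policyholder; Issue III → policyholder. The policyholder must prevail on at least one issue; overall, the policyholder prevails.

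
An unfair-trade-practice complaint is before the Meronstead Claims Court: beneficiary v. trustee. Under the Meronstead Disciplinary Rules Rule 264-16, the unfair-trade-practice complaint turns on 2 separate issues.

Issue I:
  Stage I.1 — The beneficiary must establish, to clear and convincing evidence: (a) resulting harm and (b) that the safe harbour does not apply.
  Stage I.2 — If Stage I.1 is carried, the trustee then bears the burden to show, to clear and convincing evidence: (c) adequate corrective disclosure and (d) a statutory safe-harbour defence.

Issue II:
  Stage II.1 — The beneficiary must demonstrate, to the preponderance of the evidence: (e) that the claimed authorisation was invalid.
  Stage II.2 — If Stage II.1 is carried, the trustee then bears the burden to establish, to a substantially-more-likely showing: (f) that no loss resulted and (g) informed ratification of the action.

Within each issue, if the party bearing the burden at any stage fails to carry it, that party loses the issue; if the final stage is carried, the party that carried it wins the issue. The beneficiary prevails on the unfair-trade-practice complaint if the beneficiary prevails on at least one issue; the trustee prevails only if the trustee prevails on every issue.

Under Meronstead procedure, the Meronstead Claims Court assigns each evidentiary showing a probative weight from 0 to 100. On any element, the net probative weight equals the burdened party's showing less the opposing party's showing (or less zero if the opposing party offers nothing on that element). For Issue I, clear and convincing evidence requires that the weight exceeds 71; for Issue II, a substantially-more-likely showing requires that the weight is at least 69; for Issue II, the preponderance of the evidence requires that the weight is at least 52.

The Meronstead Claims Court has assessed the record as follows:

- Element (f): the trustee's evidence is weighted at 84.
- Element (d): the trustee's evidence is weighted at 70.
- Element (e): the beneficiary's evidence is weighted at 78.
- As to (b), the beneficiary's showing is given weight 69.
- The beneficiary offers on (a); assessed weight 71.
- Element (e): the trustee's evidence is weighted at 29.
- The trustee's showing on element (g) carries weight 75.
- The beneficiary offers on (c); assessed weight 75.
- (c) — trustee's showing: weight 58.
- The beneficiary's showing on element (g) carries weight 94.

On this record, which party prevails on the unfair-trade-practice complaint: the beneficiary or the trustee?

— Issue I —
Stage I.1 (beneficiary, clear and convincing evidence, weight exceeds 71): (a) 71 ≤ 71 — fails; (b) 69 ≤ 71 — fails.
  The beneficiary does not carry Stage I.1.
The trustee prevails on this issue.
— Issue II —
Stage II.1 — burden on beneficiary; standard: the preponderance of the evidence (weight is at least 52).
    (e): 78 − 29 = 49 < 52 [not met]
  Not every element is met, so the beneficiary fails to carry Stage II.1.
The trustee prevails on this issue.
Per-issue: Issue I → trustee; Issue II → trustee. The beneficiary must prevail on at least one issue; overall, the trustee prevails.

trustee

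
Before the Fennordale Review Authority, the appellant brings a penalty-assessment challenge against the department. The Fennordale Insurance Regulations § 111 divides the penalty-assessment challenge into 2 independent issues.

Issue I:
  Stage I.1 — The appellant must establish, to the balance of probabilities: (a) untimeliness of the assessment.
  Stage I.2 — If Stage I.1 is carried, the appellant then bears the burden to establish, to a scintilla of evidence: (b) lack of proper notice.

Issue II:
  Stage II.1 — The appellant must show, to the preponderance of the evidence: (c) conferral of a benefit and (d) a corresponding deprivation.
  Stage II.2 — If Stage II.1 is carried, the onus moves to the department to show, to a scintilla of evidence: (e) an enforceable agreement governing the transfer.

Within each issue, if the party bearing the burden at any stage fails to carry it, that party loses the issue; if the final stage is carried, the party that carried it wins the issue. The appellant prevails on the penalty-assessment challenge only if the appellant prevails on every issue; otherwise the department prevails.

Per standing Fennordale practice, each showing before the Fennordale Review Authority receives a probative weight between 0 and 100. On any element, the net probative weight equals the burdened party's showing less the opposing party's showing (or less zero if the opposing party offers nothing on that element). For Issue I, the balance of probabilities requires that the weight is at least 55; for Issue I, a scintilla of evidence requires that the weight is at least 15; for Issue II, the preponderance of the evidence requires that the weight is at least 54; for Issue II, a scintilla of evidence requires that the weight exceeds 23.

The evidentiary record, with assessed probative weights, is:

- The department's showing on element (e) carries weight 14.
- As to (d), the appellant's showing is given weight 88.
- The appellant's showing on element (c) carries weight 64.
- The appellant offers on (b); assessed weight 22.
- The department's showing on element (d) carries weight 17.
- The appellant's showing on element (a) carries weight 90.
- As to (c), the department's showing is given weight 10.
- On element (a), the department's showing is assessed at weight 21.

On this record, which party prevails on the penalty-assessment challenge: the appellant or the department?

appellant

— Issue I —
At Stage I.1 the appellant must meet the balance of probabilities (weight is at least 55): on (a) the weight is 90 less the opposing 21 gives net 69, which does reach 55, so (a) meets the standard.
  Stage I.1 is satisfied; the appellant continues to bear the burden.
At Stage I.2 the appellant must meet a scintilla of evidence (weight is at least 15): on (b) the weight is 22, which does reach 15, so (b) meets the standard.
  The appellant carries the last stage.
With every stage satisfied, the appellant prevails on this issue.
— Issue II —
Stage II.1 — burden on appellant; standard: the preponderance of the evidence (weight is at least 54).
    (c): 64 − 10 = 54 ≥ 54 [met]
    (d): 88 − 17 = 71 ≥ 54 [met]
  Stage II.1 carried; the burden shifts to the department.
Stage II.2 — burden on department; standard: a scintilla of evidence (weight exceeds 23).
    (e): 14 ≤ 23 [not met]
  The department does not carry Stage II.2.
The appellant prevails on this issue.
Per-issue: Issue I → appellant; Issue II → appellant. The appellant must prevail on every issue; overall, the appellant prevails.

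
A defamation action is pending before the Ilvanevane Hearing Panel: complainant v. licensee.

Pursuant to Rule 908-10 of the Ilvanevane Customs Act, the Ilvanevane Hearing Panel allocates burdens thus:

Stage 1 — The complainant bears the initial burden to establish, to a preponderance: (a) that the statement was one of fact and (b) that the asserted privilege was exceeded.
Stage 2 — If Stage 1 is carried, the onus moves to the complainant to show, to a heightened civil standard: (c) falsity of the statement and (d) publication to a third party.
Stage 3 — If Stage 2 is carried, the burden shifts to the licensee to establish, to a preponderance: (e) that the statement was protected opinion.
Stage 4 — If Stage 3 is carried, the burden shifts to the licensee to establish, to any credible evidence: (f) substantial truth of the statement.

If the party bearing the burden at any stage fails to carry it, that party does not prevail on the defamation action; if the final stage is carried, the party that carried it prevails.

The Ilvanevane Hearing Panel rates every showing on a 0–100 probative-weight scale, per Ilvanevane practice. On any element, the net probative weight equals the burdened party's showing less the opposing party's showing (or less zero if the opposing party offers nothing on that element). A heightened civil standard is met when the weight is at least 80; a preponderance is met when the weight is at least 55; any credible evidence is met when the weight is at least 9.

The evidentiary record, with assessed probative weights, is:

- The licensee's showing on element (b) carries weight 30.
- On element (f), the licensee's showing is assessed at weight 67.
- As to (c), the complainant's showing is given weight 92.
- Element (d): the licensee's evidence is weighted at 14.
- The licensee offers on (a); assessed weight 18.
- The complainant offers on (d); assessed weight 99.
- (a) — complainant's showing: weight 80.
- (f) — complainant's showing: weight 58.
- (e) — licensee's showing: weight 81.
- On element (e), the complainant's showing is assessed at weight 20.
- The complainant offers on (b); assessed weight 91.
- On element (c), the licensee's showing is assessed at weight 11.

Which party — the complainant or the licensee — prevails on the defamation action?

Stage 1 — burden on complainant; standard: a preponderance (weight is at least 55).
    (a): 80 − 18 = 62 ≥ 55 [met]
    (b): 91 − 30 = 61 ≥ 55 [met]
  Stage 1 is satisfied; the complainant continues to bear the burden.
Stage 2 — burden on complainant; standard: a heightened civil standard (weight is at least 80).
    (c): 92 − 11 = 81 ≥ 80 [met]
    (d): 99 − 14 = 85 ≥ 80 [met]
  The complainant carries Stage 2; the licensee now bears the burden.
Stage 3 — burden on licensee; standard: a preponderance (weight is at least 55).
    (e): 81 − 20 = 61 ≥ 55 [met]
  All elements met. The licensee retains the burden for Stage 4.
Stage 4 — burden on licensee; standard: any credible evidence (weight is at least 9).
    (f): 67 − 58 = 9 ≥ 9 [met]
  Stage 4 carried; the final stage is satisfied.
Every stage carried; the licensee prevails.

licensee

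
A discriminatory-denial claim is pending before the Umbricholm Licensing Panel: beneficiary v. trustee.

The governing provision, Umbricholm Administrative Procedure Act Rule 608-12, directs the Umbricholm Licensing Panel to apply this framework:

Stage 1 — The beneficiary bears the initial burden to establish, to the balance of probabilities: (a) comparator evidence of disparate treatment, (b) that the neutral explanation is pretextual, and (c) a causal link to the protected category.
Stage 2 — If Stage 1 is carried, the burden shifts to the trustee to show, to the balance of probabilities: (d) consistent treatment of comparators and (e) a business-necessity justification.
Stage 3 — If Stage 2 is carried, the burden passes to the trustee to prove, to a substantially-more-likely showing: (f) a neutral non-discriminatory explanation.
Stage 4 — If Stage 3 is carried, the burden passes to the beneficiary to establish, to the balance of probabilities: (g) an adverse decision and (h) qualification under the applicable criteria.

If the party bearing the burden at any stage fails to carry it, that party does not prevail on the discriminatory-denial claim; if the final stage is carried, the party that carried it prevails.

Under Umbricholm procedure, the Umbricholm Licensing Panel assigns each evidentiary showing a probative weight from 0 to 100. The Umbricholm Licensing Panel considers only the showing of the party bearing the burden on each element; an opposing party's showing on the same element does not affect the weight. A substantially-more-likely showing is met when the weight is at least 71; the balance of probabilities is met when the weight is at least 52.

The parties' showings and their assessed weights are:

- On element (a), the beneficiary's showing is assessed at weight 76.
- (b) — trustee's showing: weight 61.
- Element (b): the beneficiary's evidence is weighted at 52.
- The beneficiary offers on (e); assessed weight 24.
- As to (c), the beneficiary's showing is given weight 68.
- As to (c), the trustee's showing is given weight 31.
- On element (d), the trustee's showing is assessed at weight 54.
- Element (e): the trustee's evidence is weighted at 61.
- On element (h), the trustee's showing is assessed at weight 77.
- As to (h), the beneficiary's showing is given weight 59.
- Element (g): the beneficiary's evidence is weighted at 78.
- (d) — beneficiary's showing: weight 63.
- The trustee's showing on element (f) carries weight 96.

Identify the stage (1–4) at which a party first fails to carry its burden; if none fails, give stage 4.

stage 4

Stage 1 (beneficiary, the balance of probabilities, weight is at least 52): (a) 76 ≥ 52 — meets; (b) 52 (trustee's 61 disregarded) ≥ 52 — meets; (c) 68 (trustee's 31 disregarded) ≥ 52 — meets.
  All elements met. The burden passes to the trustee.
Stage 2 (trustee, the balance of probabilities, weight is at least 52): (d) 54 (beneficiary's 63 disregarded) ≥ 52 — meets; (e) 61 (beneficiary's 24 disregarded) ≥ 52 — meets.
  All elements met. The trustee retains the burden for Stage 3.
Stage 3 (trustee, a substantially-more-likely showing, weight is at least 71): (f) 96 ≥ 71 — meets.
  Stage 3 is satisfied; the onus moves to the beneficiary.
Stage 4 (beneficiary, the balance of probabilities, weight is at least 52): (g) 78 ≥ 52 — meets; (h) 59 (trustee's 77 disregarded) ≥ 52 — meets.
  Stage 4 carried; the final stage is satisfied.
With every stage satisfied, the beneficiary prevails.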